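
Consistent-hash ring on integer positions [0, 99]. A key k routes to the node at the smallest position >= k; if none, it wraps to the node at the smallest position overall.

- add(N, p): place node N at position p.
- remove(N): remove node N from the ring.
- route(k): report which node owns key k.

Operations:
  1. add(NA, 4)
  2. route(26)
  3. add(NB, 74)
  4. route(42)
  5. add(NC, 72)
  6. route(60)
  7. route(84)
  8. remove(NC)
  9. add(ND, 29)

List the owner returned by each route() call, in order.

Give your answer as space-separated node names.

Answer: NA NB NC NA

Derivation:
Op 1: add NA@4 -> ring=[4:NA]
Op 2: route key 26: none >= 26, wrap to smallest pos 4 -> NA
Op 3: add NB@74 -> ring=[4:NA,74:NB]
Op 4: route key 42: smallest pos >= 42 is 74 -> NB
Op 5: add NC@72 -> ring=[4:NA,72:NC,74:NB]
Op 6: route key 60: smallest pos >= 60 is 72 -> NC
Op 7: route key 84: none >= 84, wrap to smallest pos 4 -> NA
Op 8: remove NC -> ring=[4:NA,74:NB]
Op 9: add ND@29 -> ring=[4:NA,29:ND,74:NB]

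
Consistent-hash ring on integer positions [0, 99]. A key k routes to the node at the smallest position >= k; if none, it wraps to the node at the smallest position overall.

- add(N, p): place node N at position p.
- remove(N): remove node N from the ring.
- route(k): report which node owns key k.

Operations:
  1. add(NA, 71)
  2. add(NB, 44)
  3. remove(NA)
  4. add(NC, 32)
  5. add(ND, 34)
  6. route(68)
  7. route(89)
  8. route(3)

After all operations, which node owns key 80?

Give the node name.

Op 1: add NA@71 -> ring=[71:NA]
Op 2: add NB@44 -> ring=[44:NB,71:NA]
Op 3: remove NA -> ring=[44:NB]
Op 4: add NC@32 -> ring=[32:NC,44:NB]
Op 5: add ND@34 -> ring=[32:NC,34:ND,44:NB]
Op 6: route key 68: none >= 68, wrap to smallest pos 32 -> NC
Op 7: route key 89: none >= 89, wrap to smallest pos 32 -> NC
Op 8: route key 3: smallest pos >= 3 is 32 -> NC
Final route key 80: none >= 80, wrap to smallest pos 32 -> NC

Answer: NC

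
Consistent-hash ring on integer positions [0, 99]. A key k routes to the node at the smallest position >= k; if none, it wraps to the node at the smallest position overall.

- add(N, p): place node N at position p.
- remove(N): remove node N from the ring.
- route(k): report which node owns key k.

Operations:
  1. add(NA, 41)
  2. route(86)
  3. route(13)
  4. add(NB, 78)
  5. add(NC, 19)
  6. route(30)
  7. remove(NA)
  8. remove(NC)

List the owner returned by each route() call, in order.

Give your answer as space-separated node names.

Answer: NA NA NA

Derivation:
Op 1: add NA@41 -> ring=[41:NA]
Op 2: route key 86: none >= 86, wrap to smallest pos 41 -> NA
Op 3: route key 13: smallest pos >= 13 is 41 -> NA
Op 4: add NB@78 -> ring=[41:NA,78:NB]
Op 5: add NC@19 -> ring=[19:NC,41:NA,78:NB]
Op 6: route key 30: smallest pos >= 30 is 41 -> NA
Op 7: remove NA -> ring=[19:NC,78:NB]
Op 8: remove NC -> ring=[78:NB]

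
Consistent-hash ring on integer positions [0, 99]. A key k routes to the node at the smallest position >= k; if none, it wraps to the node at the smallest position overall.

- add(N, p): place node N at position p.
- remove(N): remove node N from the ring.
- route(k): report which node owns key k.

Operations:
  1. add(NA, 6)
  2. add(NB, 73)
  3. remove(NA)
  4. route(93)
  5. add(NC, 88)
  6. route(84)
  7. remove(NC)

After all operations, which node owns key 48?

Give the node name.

Answer: NB

Derivation:
Op 1: add NA@6 -> ring=[6:NA]
Op 2: add NB@73 -> ring=[6:NA,73:NB]
Op 3: remove NA -> ring=[73:NB]
Op 4: route key 93: none >= 93, wrap to smallest pos 73 -> NB
Op 5: add NC@88 -> ring=[73:NB,88:NC]
Op 6: route key 84: smallest pos >= 84 is 88 -> NC
Op 7: remove NC -> ring=[73:NB]
Final route key 48: smallest pos >= 48 is 73 -> NB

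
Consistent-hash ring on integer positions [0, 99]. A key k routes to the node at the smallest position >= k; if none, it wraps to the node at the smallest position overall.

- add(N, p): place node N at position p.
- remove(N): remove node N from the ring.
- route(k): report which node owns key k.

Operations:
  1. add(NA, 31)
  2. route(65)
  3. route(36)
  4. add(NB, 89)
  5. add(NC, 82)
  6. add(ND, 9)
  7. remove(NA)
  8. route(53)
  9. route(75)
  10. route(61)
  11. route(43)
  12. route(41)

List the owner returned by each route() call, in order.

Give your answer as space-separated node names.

Answer: NA NA NC NC NC NC NC

Derivation:
Op 1: add NA@31 -> ring=[31:NA]
Op 2: route key 65: none >= 65, wrap to smallest pos 31 -> NA
Op 3: route key 36: none >= 36, wrap to smallest pos 31 -> NA
Op 4: add NB@89 -> ring=[31:NA,89:NB]
Op 5: add NC@82 -> ring=[31:NA,82:NC,89:NB]
Op 6: add ND@9 -> ring=[9:ND,31:NA,82:NC,89:NB]
Op 7: remove NA -> ring=[9:ND,82:NC,89:NB]
Op 8: route key 53: smallest pos >= 53 is 82 -> NC
Op 9: route key 75: smallest pos >= 75 is 82 -> NC
Op 10: route key 61: smallest pos >= 61 is 82 -> NC
Op 11: route key 43: smallest pos >= 43 is 82 -> NC
Op 12: route key 41: smallest pos >= 41 is 82 -> NC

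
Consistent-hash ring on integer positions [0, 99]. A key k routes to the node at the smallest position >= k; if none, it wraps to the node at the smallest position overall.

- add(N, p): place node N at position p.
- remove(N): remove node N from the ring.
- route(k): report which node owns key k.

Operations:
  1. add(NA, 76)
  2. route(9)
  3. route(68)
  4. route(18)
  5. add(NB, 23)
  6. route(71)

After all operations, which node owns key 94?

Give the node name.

Answer: NB

Derivation:
Op 1: add NA@76 -> ring=[76:NA]
Op 2: route key 9: smallest pos >= 9 is 76 -> NA
Op 3: route key 68: smallest pos >= 68 is 76 -> NA
Op 4: route key 18: smallest pos >= 18 is 76 -> NA
Op 5: add NB@23 -> ring=[23:NB,76:NA]
Op 6: route key 71: smallest pos >= 71 is 76 -> NA
Final route key 94: none >= 94, wrap to smallest pos 23 -> NB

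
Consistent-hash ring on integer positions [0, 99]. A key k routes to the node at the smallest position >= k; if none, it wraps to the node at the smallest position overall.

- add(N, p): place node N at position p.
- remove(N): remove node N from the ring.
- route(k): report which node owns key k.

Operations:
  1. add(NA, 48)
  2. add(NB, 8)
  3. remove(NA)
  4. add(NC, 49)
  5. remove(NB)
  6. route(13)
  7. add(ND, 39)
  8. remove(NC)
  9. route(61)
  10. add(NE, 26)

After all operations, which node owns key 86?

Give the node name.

Answer: NE

Derivation:
Op 1: add NA@48 -> ring=[48:NA]
Op 2: add NB@8 -> ring=[8:NB,48:NA]
Op 3: remove NA -> ring=[8:NB]
Op 4: add NC@49 -> ring=[8:NB,49:NC]
Op 5: remove NB -> ring=[49:NC]
Op 6: route key 13: smallest pos >= 13 is 49 -> NC
Op 7: add ND@39 -> ring=[39:ND,49:NC]
Op 8: remove NC -> ring=[39:ND]
Op 9: route key 61: none >= 61, wrap to smallest pos 39 -> ND
Op 10: add NE@26 -> ring=[26:NE,39:ND]
Final route key 86: none >= 86, wrap to smallest pos 26 -> NE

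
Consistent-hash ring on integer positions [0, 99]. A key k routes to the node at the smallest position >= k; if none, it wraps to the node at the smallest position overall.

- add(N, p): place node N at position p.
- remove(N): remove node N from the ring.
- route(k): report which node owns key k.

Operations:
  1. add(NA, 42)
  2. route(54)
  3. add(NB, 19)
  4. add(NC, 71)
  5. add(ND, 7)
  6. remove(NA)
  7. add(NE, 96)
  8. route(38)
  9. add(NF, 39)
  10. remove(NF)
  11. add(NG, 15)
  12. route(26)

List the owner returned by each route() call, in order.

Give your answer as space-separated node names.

Op 1: add NA@42 -> ring=[42:NA]
Op 2: route key 54: none >= 54, wrap to smallest pos 42 -> NA
Op 3: add NB@19 -> ring=[19:NB,42:NA]
Op 4: add NC@71 -> ring=[19:NB,42:NA,71:NC]
Op 5: add ND@7 -> ring=[7:ND,19:NB,42:NA,71:NC]
Op 6: remove NA -> ring=[7:ND,19:NB,71:NC]
Op 7: add NE@96 -> ring=[7:ND,19:NB,71:NC,96:NE]
Op 8: route key 38: smallest pos >= 38 is 71 -> NC
Op 9: add NF@39 -> ring=[7:ND,19:NB,39:NF,71:NC,96:NE]
Op 10: remove NF -> ring=[7:ND,19:NB,71:NC,96:NE]
Op 11: add NG@15 -> ring=[7:ND,15:NG,19:NB,71:NC,96:NE]
Op 12: route key 26: smallest pos >= 26 is 71 -> NC

Answer: NA NC NC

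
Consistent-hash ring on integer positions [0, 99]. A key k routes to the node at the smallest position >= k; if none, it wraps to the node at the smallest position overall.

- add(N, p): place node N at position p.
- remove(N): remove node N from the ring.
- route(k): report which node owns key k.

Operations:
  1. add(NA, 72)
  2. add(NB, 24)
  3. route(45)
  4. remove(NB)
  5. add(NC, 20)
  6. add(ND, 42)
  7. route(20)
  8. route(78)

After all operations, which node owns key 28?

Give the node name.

Op 1: add NA@72 -> ring=[72:NA]
Op 2: add NB@24 -> ring=[24:NB,72:NA]
Op 3: route key 45: smallest pos >= 45 is 72 -> NA
Op 4: remove NB -> ring=[72:NA]
Op 5: add NC@20 -> ring=[20:NC,72:NA]
Op 6: add ND@42 -> ring=[20:NC,42:ND,72:NA]
Op 7: route key 20: smallest pos >= 20 is 20 -> NC
Op 8: route key 78: none >= 78, wrap to smallest pos 20 -> NC
Final route key 28: smallest pos >= 28 is 42 -> ND

Answer: ND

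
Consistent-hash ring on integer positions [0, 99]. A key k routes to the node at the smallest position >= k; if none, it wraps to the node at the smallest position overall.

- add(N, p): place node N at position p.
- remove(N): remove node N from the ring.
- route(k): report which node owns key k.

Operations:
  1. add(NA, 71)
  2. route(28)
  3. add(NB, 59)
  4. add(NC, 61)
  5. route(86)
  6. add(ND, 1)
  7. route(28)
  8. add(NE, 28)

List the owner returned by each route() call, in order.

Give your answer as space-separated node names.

Op 1: add NA@71 -> ring=[71:NA]
Op 2: route key 28: smallest pos >= 28 is 71 -> NA
Op 3: add NB@59 -> ring=[59:NB,71:NA]
Op 4: add NC@61 -> ring=[59:NB,61:NC,71:NA]
Op 5: route key 86: none >= 86, wrap to smallest pos 59 -> NB
Op 6: add ND@1 -> ring=[1:ND,59:NB,61:NC,71:NA]
Op 7: route key 28: smallest pos >= 28 is 59 -> NB
Op 8: add NE@28 -> ring=[1:ND,28:NE,59:NB,61:NC,71:NA]

Answer: NA NB NB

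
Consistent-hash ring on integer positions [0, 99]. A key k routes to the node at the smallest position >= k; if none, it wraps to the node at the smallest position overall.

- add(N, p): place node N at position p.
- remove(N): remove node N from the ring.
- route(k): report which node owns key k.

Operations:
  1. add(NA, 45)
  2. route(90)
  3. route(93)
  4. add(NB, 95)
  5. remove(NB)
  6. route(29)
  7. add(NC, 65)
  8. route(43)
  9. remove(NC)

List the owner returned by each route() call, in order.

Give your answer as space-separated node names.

Op 1: add NA@45 -> ring=[45:NA]
Op 2: route key 90: none >= 90, wrap to smallest pos 45 -> NA
Op 3: route key 93: none >= 93, wrap to smallest pos 45 -> NA
Op 4: add NB@95 -> ring=[45:NA,95:NB]
Op 5: remove NB -> ring=[45:NA]
Op 6: route key 29: smallest pos >= 29 is 45 -> NA
Op 7: add NC@65 -> ring=[45:NA,65:NC]
Op 8: route key 43: smallest pos >= 43 is 45 -> NA
Op 9: remove NC -> ring=[45:NA]

Answer: NA NA NA NA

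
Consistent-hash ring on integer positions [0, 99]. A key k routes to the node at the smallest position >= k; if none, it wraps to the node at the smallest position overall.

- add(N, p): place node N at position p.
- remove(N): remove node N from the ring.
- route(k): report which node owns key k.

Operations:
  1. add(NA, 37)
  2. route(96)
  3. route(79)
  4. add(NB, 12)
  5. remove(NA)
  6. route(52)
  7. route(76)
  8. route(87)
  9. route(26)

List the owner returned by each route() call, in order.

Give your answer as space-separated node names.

Op 1: add NA@37 -> ring=[37:NA]
Op 2: route key 96: none >= 96, wrap to smallest pos 37 -> NA
Op 3: route key 79: none >= 79, wrap to smallest pos 37 -> NA
Op 4: add NB@12 -> ring=[12:NB,37:NA]
Op 5: remove NA -> ring=[12:NB]
Op 6: route key 52: none >= 52, wrap to smallest pos 12 -> NB
Op 7: route key 76: none >= 76, wrap to smallest pos 12 -> NB
Op 8: route key 87: none >= 87, wrap to smallest pos 12 -> NB
Op 9: route key 26: none >= 26, wrap to smallest pos 12 -> NB

Answer: NA NA NB NB NB NB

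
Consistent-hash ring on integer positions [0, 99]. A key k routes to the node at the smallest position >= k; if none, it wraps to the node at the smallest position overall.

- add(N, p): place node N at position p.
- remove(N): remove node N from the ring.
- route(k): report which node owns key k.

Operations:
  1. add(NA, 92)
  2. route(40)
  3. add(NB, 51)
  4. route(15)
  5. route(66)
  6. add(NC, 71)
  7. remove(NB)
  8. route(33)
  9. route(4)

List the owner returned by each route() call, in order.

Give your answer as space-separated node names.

Answer: NA NB NA NC NC

Derivation:
Op 1: add NA@92 -> ring=[92:NA]
Op 2: route key 40: smallest pos >= 40 is 92 -> NA
Op 3: add NB@51 -> ring=[51:NB,92:NA]
Op 4: route key 15: smallest pos >= 15 is 51 -> NB
Op 5: route key 66: smallest pos >= 66 is 92 -> NA
Op 6: add NC@71 -> ring=[51:NB,71:NC,92:NA]
Op 7: remove NB -> ring=[71:NC,92:NA]
Op 8: route key 33: smallest pos >= 33 is 71 -> NC
Op 9: route key 4: smallest pos >= 4 is 71 -> NC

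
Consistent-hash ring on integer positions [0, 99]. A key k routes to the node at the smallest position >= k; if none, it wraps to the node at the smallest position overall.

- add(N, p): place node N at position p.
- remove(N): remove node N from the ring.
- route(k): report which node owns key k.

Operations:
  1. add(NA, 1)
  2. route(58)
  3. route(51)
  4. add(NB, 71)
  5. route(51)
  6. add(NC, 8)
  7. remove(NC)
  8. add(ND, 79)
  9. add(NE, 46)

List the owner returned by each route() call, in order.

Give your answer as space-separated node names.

Answer: NA NA NB

Derivation:
Op 1: add NA@1 -> ring=[1:NA]
Op 2: route key 58: none >= 58, wrap to smallest pos 1 -> NA
Op 3: route key 51: none >= 51, wrap to smallest pos 1 -> NA
Op 4: add NB@71 -> ring=[1:NA,71:NB]
Op 5: route key 51: smallest pos >= 51 is 71 -> NB
Op 6: add NC@8 -> ring=[1:NA,8:NC,71:NB]
Op 7: remove NC -> ring=[1:NA,71:NB]
Op 8: add ND@79 -> ring=[1:NA,71:NB,79:ND]
Op 9: add NE@46 -> ring=[1:NA,46:NE,71:NB,79:ND]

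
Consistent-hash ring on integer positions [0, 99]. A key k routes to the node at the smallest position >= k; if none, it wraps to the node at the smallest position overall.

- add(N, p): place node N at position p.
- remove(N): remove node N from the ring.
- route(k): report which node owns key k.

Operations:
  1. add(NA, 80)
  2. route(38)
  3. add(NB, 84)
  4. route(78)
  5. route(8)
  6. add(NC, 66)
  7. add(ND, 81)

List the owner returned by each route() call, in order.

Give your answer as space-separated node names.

Answer: NA NA NA

Derivation:
Op 1: add NA@80 -> ring=[80:NA]
Op 2: route key 38: smallest pos >= 38 is 80 -> NA
Op 3: add NB@84 -> ring=[80:NA,84:NB]
Op 4: route key 78: smallest pos >= 78 is 80 -> NA
Op 5: route key 8: smallest pos >= 8 is 80 -> NA
Op 6: add NC@66 -> ring=[66:NC,80:NA,84:NB]
Op 7: add ND@81 -> ring=[66:NC,80:NA,81:ND,84:NB]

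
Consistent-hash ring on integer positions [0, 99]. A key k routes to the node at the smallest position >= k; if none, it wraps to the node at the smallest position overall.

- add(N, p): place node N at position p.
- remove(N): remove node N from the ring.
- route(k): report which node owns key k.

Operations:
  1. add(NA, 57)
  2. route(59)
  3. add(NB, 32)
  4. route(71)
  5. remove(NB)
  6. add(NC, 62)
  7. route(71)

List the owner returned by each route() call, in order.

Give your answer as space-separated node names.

Op 1: add NA@57 -> ring=[57:NA]
Op 2: route key 59: none >= 59, wrap to smallest pos 57 -> NA
Op 3: add NB@32 -> ring=[32:NB,57:NA]
Op 4: route key 71: none >= 71, wrap to smallest pos 32 -> NB
Op 5: remove NB -> ring=[57:NA]
Op 6: add NC@62 -> ring=[57:NA,62:NC]
Op 7: route key 71: none >= 71, wrap to smallest pos 57 -> NA

Answer: NA NB NA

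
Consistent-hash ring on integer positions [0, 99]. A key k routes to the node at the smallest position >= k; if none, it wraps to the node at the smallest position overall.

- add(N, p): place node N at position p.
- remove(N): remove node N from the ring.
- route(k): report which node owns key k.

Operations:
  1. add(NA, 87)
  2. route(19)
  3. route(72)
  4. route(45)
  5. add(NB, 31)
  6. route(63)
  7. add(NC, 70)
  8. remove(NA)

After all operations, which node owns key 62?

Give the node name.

Answer: NC

Derivation:
Op 1: add NA@87 -> ring=[87:NA]
Op 2: route key 19: smallest pos >= 19 is 87 -> NA
Op 3: route key 72: smallest pos >= 72 is 87 -> NA
Op 4: route key 45: smallest pos >= 45 is 87 -> NA
Op 5: add NB@31 -> ring=[31:NB,87:NA]
Op 6: route key 63: smallest pos >= 63 is 87 -> NA
Op 7: add NC@70 -> ring=[31:NB,70:NC,87:NA]
Op 8: remove NA -> ring=[31:NB,70:NC]
Final route key 62: smallest pos >= 62 is 70 -> NC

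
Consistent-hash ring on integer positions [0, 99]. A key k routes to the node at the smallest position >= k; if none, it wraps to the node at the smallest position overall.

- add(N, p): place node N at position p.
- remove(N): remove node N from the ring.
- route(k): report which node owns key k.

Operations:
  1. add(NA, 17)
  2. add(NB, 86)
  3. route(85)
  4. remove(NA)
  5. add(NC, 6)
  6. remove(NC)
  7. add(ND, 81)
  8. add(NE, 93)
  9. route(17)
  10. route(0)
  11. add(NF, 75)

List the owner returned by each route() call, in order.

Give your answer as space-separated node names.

Op 1: add NA@17 -> ring=[17:NA]
Op 2: add NB@86 -> ring=[17:NA,86:NB]
Op 3: route key 85: smallest pos >= 85 is 86 -> NB
Op 4: remove NA -> ring=[86:NB]
Op 5: add NC@6 -> ring=[6:NC,86:NB]
Op 6: remove NC -> ring=[86:NB]
Op 7: add ND@81 -> ring=[81:ND,86:NB]
Op 8: add NE@93 -> ring=[81:ND,86:NB,93:NE]
Op 9: route key 17: smallest pos >= 17 is 81 -> ND
Op 10: route key 0: smallest pos >= 0 is 81 -> ND
Op 11: add NF@75 -> ring=[75:NF,81:ND,86:NB,93:NE]

Answer: NB ND ND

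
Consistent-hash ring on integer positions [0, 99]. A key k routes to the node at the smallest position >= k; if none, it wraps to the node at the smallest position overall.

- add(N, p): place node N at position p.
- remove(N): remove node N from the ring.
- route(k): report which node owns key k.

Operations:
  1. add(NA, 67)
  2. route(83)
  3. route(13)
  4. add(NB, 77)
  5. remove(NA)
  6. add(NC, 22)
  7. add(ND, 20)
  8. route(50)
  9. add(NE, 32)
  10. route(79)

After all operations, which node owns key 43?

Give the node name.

Op 1: add NA@67 -> ring=[67:NA]
Op 2: route key 83: none >= 83, wrap to smallest pos 67 -> NA
Op 3: route key 13: smallest pos >= 13 is 67 -> NA
Op 4: add NB@77 -> ring=[67:NA,77:NB]
Op 5: remove NA -> ring=[77:NB]
Op 6: add NC@22 -> ring=[22:NC,77:NB]
Op 7: add ND@20 -> ring=[20:ND,22:NC,77:NB]
Op 8: route key 50: smallest pos >= 50 is 77 -> NB
Op 9: add NE@32 -> ring=[20:ND,22:NC,32:NE,77:NB]
Op 10: route key 79: none >= 79, wrap to smallest pos 20 -> ND
Final route key 43: smallest pos >= 43 is 77 -> NB

Answer: NB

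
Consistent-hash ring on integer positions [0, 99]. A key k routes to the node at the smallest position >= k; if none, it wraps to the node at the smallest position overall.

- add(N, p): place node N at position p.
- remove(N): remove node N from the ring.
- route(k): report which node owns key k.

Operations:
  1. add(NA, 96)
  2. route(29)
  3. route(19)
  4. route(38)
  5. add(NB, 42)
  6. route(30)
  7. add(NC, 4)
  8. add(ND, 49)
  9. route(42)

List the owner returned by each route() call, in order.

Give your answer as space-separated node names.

Op 1: add NA@96 -> ring=[96:NA]
Op 2: route key 29: smallest pos >= 29 is 96 -> NA
Op 3: route key 19: smallest pos >= 19 is 96 -> NA
Op 4: route key 38: smallest pos >= 38 is 96 -> NA
Op 5: add NB@42 -> ring=[42:NB,96:NA]
Op 6: route key 30: smallest pos >= 30 is 42 -> NB
Op 7: add NC@4 -> ring=[4:NC,42:NB,96:NA]
Op 8: add ND@49 -> ring=[4:NC,42:NB,49:ND,96:NA]
Op 9: route key 42: smallest pos >= 42 is 42 -> NB

Answer: NA NA NA NB NB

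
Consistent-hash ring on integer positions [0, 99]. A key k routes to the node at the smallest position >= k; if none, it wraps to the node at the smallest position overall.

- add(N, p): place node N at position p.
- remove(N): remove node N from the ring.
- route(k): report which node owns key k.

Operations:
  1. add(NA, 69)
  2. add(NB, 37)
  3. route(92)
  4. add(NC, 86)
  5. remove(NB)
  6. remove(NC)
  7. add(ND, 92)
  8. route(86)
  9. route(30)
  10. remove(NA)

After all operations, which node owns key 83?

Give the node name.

Op 1: add NA@69 -> ring=[69:NA]
Op 2: add NB@37 -> ring=[37:NB,69:NA]
Op 3: route key 92: none >= 92, wrap to smallest pos 37 -> NB
Op 4: add NC@86 -> ring=[37:NB,69:NA,86:NC]
Op 5: remove NB -> ring=[69:NA,86:NC]
Op 6: remove NC -> ring=[69:NA]
Op 7: add ND@92 -> ring=[69:NA,92:ND]
Op 8: route key 86: smallest pos >= 86 is 92 -> ND
Op 9: route key 30: smallest pos >= 30 is 69 -> NA
Op 10: remove NA -> ring=[92:ND]
Final route key 83: smallest pos >= 83 is 92 -> ND

Answer: ND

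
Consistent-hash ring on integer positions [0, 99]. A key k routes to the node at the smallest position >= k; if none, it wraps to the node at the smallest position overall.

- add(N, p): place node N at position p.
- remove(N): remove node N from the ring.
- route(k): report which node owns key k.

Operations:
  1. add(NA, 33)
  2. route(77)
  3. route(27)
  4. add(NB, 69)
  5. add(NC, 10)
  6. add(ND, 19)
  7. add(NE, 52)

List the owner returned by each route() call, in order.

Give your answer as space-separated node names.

Answer: NA NA

Derivation:
Op 1: add NA@33 -> ring=[33:NA]
Op 2: route key 77: none >= 77, wrap to smallest pos 33 -> NA
Op 3: route key 27: smallest pos >= 27 is 33 -> NA
Op 4: add NB@69 -> ring=[33:NA,69:NB]
Op 5: add NC@10 -> ring=[10:NC,33:NA,69:NB]
Op 6: add ND@19 -> ring=[10:NC,19:ND,33:NA,69:NB]
Op 7: add NE@52 -> ring=[10:NC,19:ND,33:NA,52:NE,69:NB]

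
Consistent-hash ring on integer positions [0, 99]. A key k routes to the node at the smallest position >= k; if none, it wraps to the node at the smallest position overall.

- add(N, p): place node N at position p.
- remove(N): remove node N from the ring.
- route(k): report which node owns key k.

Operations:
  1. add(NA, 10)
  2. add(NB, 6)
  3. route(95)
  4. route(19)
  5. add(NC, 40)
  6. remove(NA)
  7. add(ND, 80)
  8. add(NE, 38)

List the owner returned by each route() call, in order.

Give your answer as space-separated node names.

Op 1: add NA@10 -> ring=[10:NA]
Op 2: add NB@6 -> ring=[6:NB,10:NA]
Op 3: route key 95: none >= 95, wrap to smallest pos 6 -> NB
Op 4: route key 19: none >= 19, wrap to smallest pos 6 -> NB
Op 5: add NC@40 -> ring=[6:NB,10:NA,40:NC]
Op 6: remove NA -> ring=[6:NB,40:NC]
Op 7: add ND@80 -> ring=[6:NB,40:NC,80:ND]
Op 8: add NE@38 -> ring=[6:NB,38:NE,40:NC,80:ND]

Answer: NB NB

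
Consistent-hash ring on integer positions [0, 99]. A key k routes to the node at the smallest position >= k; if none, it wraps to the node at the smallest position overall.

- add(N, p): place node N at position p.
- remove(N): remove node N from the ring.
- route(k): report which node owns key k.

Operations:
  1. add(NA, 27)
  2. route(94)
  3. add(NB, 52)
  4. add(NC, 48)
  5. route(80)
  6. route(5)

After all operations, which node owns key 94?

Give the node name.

Answer: NA

Derivation:
Op 1: add NA@27 -> ring=[27:NA]
Op 2: route key 94: none >= 94, wrap to smallest pos 27 -> NA
Op 3: add NB@52 -> ring=[27:NA,52:NB]
Op 4: add NC@48 -> ring=[27:NA,48:NC,52:NB]
Op 5: route key 80: none >= 80, wrap to smallest pos 27 -> NA
Op 6: route key 5: smallest pos >= 5 is 27 -> NA
Final route key 94: none >= 94, wrap to smallest pos 27 -> NA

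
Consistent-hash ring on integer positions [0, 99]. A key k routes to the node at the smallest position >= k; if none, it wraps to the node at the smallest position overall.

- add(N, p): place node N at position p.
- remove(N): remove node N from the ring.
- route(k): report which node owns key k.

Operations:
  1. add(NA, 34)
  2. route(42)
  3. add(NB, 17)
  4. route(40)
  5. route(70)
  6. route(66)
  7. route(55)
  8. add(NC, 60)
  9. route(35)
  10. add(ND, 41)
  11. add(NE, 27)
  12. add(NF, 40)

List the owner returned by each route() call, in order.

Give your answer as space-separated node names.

Op 1: add NA@34 -> ring=[34:NA]
Op 2: route key 42: none >= 42, wrap to smallest pos 34 -> NA
Op 3: add NB@17 -> ring=[17:NB,34:NA]
Op 4: route key 40: none >= 40, wrap to smallest pos 17 -> NB
Op 5: route key 70: none >= 70, wrap to smallest pos 17 -> NB
Op 6: route key 66: none >= 66, wrap to smallest pos 17 -> NB
Op 7: route key 55: none >= 55, wrap to smallest pos 17 -> NB
Op 8: add NC@60 -> ring=[17:NB,34:NA,60:NC]
Op 9: route key 35: smallest pos >= 35 is 60 -> NC
Op 10: add ND@41 -> ring=[17:NB,34:NA,41:ND,60:NC]
Op 11: add NE@27 -> ring=[17:NB,27:NE,34:NA,41:ND,60:NC]
Op 12: add NF@40 -> ring=[17:NB,27:NE,34:NA,40:NF,41:ND,60:NC]

Answer: NA NB NB NB NB NC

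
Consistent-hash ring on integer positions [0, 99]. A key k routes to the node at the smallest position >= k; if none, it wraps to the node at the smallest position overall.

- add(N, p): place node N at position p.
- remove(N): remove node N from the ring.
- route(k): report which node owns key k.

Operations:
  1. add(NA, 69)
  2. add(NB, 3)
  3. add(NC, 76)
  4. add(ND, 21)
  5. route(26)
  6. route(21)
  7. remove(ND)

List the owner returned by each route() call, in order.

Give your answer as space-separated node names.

Answer: NA ND

Derivation:
Op 1: add NA@69 -> ring=[69:NA]
Op 2: add NB@3 -> ring=[3:NB,69:NA]
Op 3: add NC@76 -> ring=[3:NB,69:NA,76:NC]
Op 4: add ND@21 -> ring=[3:NB,21:ND,69:NA,76:NC]
Op 5: route key 26: smallest pos >= 26 is 69 -> NA
Op 6: route key 21: smallest pos >= 21 is 21 -> ND
Op 7: remove ND -> ring=[3:NB,69:NA,76:NC]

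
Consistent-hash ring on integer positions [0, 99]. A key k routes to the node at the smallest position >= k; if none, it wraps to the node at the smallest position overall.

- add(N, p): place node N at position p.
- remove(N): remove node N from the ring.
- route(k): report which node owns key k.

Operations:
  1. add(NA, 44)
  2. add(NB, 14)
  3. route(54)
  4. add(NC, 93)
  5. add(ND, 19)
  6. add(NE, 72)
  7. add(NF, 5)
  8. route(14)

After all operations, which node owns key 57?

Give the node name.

Op 1: add NA@44 -> ring=[44:NA]
Op 2: add NB@14 -> ring=[14:NB,44:NA]
Op 3: route key 54: none >= 54, wrap to smallest pos 14 -> NB
Op 4: add NC@93 -> ring=[14:NB,44:NA,93:NC]
Op 5: add ND@19 -> ring=[14:NB,19:ND,44:NA,93:NC]
Op 6: add NE@72 -> ring=[14:NB,19:ND,44:NA,72:NE,93:NC]
Op 7: add NF@5 -> ring=[5:NF,14:NB,19:ND,44:NA,72:NE,93:NC]
Op 8: route key 14: smallest pos >= 14 is 14 -> NB
Final route key 57: smallest pos >= 57 is 72 -> NE

Answer: NE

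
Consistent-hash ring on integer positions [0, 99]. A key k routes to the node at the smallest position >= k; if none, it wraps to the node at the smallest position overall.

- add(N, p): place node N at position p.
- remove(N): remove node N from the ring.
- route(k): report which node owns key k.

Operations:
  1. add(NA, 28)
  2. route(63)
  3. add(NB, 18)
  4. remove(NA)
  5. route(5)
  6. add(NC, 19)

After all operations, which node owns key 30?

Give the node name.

Answer: NB

Derivation:
Op 1: add NA@28 -> ring=[28:NA]
Op 2: route key 63: none >= 63, wrap to smallest pos 28 -> NA
Op 3: add NB@18 -> ring=[18:NB,28:NA]
Op 4: remove NA -> ring=[18:NB]
Op 5: route key 5: smallest pos >= 5 is 18 -> NB
Op 6: add NC@19 -> ring=[18:NB,19:NC]
Final route key 30: none >= 30, wrap to smallest pos 18 -> NB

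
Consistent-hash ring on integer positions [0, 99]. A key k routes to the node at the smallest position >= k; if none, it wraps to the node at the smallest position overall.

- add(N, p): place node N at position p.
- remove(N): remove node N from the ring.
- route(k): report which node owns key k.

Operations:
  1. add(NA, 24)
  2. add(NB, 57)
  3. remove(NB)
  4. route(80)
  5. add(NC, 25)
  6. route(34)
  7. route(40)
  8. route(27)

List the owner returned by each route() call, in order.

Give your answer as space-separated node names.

Op 1: add NA@24 -> ring=[24:NA]
Op 2: add NB@57 -> ring=[24:NA,57:NB]
Op 3: remove NB -> ring=[24:NA]
Op 4: route key 80: none >= 80, wrap to smallest pos 24 -> NA
Op 5: add NC@25 -> ring=[24:NA,25:NC]
Op 6: route key 34: none >= 34, wrap to smallest pos 24 -> NA
Op 7: route key 40: none >= 40, wrap to smallest pos 24 -> NA
Op 8: route key 27: none >= 27, wrap to smallest pos 24 -> NA

Answer: NA NA NA NA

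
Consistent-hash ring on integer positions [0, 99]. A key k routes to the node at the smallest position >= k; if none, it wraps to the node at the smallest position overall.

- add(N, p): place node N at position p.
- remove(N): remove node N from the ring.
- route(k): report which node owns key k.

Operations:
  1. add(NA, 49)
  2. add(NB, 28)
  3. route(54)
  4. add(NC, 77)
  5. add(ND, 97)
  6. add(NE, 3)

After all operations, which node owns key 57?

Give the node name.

Answer: NC

Derivation:
Op 1: add NA@49 -> ring=[49:NA]
Op 2: add NB@28 -> ring=[28:NB,49:NA]
Op 3: route key 54: none >= 54, wrap to smallest pos 28 -> NB
Op 4: add NC@77 -> ring=[28:NB,49:NA,77:NC]
Op 5: add ND@97 -> ring=[28:NB,49:NA,77:NC,97:ND]
Op 6: add NE@3 -> ring=[3:NE,28:NB,49:NA,77:NC,97:ND]
Final route key 57: smallest pos >= 57 is 77 -> NC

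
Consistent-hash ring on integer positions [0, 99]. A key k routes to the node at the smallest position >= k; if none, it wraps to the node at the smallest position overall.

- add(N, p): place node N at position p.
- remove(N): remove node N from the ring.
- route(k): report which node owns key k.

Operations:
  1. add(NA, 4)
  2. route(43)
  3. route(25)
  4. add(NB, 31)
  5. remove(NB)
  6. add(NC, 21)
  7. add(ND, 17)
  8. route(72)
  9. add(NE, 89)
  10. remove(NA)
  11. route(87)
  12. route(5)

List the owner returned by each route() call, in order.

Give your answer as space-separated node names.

Op 1: add NA@4 -> ring=[4:NA]
Op 2: route key 43: none >= 43, wrap to smallest pos 4 -> NA
Op 3: route key 25: none >= 25, wrap to smallest pos 4 -> NA
Op 4: add NB@31 -> ring=[4:NA,31:NB]
Op 5: remove NB -> ring=[4:NA]
Op 6: add NC@21 -> ring=[4:NA,21:NC]
Op 7: add ND@17 -> ring=[4:NA,17:ND,21:NC]
Op 8: route key 72: none >= 72, wrap to smallest pos 4 -> NA
Op 9: add NE@89 -> ring=[4:NA,17:ND,21:NC,89:NE]
Op 10: remove NA -> ring=[17:ND,21:NC,89:NE]
Op 11: route key 87: smallest pos >= 87 is 89 -> NE
Op 12: route key 5: smallest pos >= 5 is 17 -> ND

Answer: NA NA NA NE ND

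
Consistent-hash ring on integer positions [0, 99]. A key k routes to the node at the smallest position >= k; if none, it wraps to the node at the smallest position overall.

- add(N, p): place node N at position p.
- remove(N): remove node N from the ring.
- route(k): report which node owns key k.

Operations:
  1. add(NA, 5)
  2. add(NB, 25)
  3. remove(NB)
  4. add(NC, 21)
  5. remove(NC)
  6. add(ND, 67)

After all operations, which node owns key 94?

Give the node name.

Answer: NA

Derivation:
Op 1: add NA@5 -> ring=[5:NA]
Op 2: add NB@25 -> ring=[5:NA,25:NB]
Op 3: remove NB -> ring=[5:NA]
Op 4: add NC@21 -> ring=[5:NA,21:NC]
Op 5: remove NC -> ring=[5:NA]
Op 6: add ND@67 -> ring=[5:NA,67:ND]
Final route key 94: none >= 94, wrap to smallest pos 5 -> NA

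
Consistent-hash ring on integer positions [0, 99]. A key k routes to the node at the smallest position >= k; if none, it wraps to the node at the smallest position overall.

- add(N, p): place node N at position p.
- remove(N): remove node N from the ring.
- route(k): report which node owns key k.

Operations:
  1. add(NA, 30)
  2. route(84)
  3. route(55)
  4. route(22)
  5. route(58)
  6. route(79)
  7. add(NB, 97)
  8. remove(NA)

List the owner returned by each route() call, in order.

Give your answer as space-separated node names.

Answer: NA NA NA NA NA

Derivation:
Op 1: add NA@30 -> ring=[30:NA]
Op 2: route key 84: none >= 84, wrap to smallest pos 30 -> NA
Op 3: route key 55: none >= 55, wrap to smallest pos 30 -> NA
Op 4: route key 22: smallest pos >= 22 is 30 -> NA
Op 5: route key 58: none >= 58, wrap to smallest pos 30 -> NA
Op 6: route key 79: none >= 79, wrap to smallest pos 30 -> NA
Op 7: add NB@97 -> ring=[30:NA,97:NB]
Op 8: remove NA -> ring=[97:NB]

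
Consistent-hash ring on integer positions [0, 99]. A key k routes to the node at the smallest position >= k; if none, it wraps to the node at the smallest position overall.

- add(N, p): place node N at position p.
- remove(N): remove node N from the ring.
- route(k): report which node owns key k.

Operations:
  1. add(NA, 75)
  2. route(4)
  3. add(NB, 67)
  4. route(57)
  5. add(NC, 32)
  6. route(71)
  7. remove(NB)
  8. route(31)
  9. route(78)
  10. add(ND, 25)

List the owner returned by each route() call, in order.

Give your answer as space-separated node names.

Op 1: add NA@75 -> ring=[75:NA]
Op 2: route key 4: smallest pos >= 4 is 75 -> NA
Op 3: add NB@67 -> ring=[67:NB,75:NA]
Op 4: route key 57: smallest pos >= 57 is 67 -> NB
Op 5: add NC@32 -> ring=[32:NC,67:NB,75:NA]
Op 6: route key 71: smallest pos >= 71 is 75 -> NA
Op 7: remove NB -> ring=[32:NC,75:NA]
Op 8: route key 31: smallest pos >= 31 is 32 -> NC
Op 9: route key 78: none >= 78, wrap to smallest pos 32 -> NC
Op 10: add ND@25 -> ring=[25:ND,32:NC,75:NA]

Answer: NA NB NA NC NC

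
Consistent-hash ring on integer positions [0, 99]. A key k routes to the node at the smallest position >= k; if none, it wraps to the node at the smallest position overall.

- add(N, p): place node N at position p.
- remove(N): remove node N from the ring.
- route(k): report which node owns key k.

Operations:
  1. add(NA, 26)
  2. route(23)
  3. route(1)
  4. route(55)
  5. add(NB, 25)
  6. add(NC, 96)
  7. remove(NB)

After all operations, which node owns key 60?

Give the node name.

Answer: NC

Derivation:
Op 1: add NA@26 -> ring=[26:NA]
Op 2: route key 23: smallest pos >= 23 is 26 -> NA
Op 3: route key 1: smallest pos >= 1 is 26 -> NA
Op 4: route key 55: none >= 55, wrap to smallest pos 26 -> NA
Op 5: add NB@25 -> ring=[25:NB,26:NA]
Op 6: add NC@96 -> ring=[25:NB,26:NA,96:NC]
Op 7: remove NB -> ring=[26:NA,96:NC]
Final route key 60: smallest pos >= 60 is 96 -> NC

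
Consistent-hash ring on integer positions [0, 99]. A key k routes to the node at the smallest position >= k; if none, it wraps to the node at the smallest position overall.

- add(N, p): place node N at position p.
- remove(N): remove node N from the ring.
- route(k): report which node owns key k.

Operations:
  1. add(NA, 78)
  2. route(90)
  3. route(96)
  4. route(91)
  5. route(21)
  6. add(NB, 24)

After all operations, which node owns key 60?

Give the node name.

Answer: NA

Derivation:
Op 1: add NA@78 -> ring=[78:NA]
Op 2: route key 90: none >= 90, wrap to smallest pos 78 -> NA
Op 3: route key 96: none >= 96, wrap to smallest pos 78 -> NA
Op 4: route key 91: none >= 91, wrap to smallest pos 78 -> NA
Op 5: route key 21: smallest pos >= 21 is 78 -> NA
Op 6: add NB@24 -> ring=[24:NB,78:NA]
Final route key 60: smallest pos >= 60 is 78 -> NA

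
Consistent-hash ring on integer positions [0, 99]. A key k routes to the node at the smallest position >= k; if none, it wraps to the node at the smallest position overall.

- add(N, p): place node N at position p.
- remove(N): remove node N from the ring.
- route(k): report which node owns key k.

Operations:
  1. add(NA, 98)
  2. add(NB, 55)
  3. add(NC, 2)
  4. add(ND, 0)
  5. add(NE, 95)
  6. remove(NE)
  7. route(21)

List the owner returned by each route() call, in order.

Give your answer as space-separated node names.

Op 1: add NA@98 -> ring=[98:NA]
Op 2: add NB@55 -> ring=[55:NB,98:NA]
Op 3: add NC@2 -> ring=[2:NC,55:NB,98:NA]
Op 4: add ND@0 -> ring=[0:ND,2:NC,55:NB,98:NA]
Op 5: add NE@95 -> ring=[0:ND,2:NC,55:NB,95:NE,98:NA]
Op 6: remove NE -> ring=[0:ND,2:NC,55:NB,98:NA]
Op 7: route key 21: smallest pos >= 21 is 55 -> NB

Answer: NB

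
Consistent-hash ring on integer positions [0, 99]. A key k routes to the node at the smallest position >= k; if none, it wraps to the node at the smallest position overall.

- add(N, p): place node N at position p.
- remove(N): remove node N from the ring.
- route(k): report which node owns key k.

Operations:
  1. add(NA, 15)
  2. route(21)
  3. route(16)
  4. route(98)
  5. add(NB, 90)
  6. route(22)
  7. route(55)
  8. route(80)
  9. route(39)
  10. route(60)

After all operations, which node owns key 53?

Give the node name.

Op 1: add NA@15 -> ring=[15:NA]
Op 2: route key 21: none >= 21, wrap to smallest pos 15 -> NA
Op 3: route key 16: none >= 16, wrap to smallest pos 15 -> NA
Op 4: route key 98: none >= 98, wrap to smallest pos 15 -> NA
Op 5: add NB@90 -> ring=[15:NA,90:NB]
Op 6: route key 22: smallest pos >= 22 is 90 -> NB
Op 7: route key 55: smallest pos >= 55 is 90 -> NB
Op 8: route key 80: smallest pos >= 80 is 90 -> NB
Op 9: route key 39: smallest pos >= 39 is 90 -> NB
Op 10: route key 60: smallest pos >= 60 is 90 -> NB
Final route key 53: smallest pos >= 53 is 90 -> NB

Answer: NB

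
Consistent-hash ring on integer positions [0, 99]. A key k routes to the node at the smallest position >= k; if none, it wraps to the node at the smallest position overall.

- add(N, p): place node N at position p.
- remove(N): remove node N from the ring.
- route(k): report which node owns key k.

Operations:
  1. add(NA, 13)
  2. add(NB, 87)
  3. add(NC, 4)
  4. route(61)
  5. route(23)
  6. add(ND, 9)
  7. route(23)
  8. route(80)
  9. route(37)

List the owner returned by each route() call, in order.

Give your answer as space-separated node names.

Op 1: add NA@13 -> ring=[13:NA]
Op 2: add NB@87 -> ring=[13:NA,87:NB]
Op 3: add NC@4 -> ring=[4:NC,13:NA,87:NB]
Op 4: route key 61: smallest pos >= 61 is 87 -> NB
Op 5: route key 23: smallest pos >= 23 is 87 -> NB
Op 6: add ND@9 -> ring=[4:NC,9:ND,13:NA,87:NB]
Op 7: route key 23: smallest pos >= 23 is 87 -> NB
Op 8: route key 80: smallest pos >= 80 is 87 -> NB
Op 9: route key 37: smallest pos >= 37 is 87 -> NB

Answer: NB NB NB NB NB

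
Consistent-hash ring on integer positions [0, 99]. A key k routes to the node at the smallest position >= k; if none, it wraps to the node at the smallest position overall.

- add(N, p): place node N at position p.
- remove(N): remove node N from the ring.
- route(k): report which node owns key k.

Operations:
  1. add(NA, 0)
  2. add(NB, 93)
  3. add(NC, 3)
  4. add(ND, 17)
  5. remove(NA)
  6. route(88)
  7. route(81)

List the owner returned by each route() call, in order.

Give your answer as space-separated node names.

Op 1: add NA@0 -> ring=[0:NA]
Op 2: add NB@93 -> ring=[0:NA,93:NB]
Op 3: add NC@3 -> ring=[0:NA,3:NC,93:NB]
Op 4: add ND@17 -> ring=[0:NA,3:NC,17:ND,93:NB]
Op 5: remove NA -> ring=[3:NC,17:ND,93:NB]
Op 6: route key 88: smallest pos >= 88 is 93 -> NB
Op 7: route key 81: smallest pos >= 81 is 93 -> NB

Answer: NB NB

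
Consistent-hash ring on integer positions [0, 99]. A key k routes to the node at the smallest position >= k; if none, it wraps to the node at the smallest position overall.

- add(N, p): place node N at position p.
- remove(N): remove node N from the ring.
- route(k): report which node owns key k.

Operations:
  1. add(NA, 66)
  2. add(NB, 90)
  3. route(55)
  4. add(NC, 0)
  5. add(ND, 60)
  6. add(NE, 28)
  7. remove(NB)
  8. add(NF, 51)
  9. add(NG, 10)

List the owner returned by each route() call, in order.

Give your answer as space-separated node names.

Op 1: add NA@66 -> ring=[66:NA]
Op 2: add NB@90 -> ring=[66:NA,90:NB]
Op 3: route key 55: smallest pos >= 55 is 66 -> NA
Op 4: add NC@0 -> ring=[0:NC,66:NA,90:NB]
Op 5: add ND@60 -> ring=[0:NC,60:ND,66:NA,90:NB]
Op 6: add NE@28 -> ring=[0:NC,28:NE,60:ND,66:NA,90:NB]
Op 7: remove NB -> ring=[0:NC,28:NE,60:ND,66:NA]
Op 8: add NF@51 -> ring=[0:NC,28:NE,51:NF,60:ND,66:NA]
Op 9: add NG@10 -> ring=[0:NC,10:NG,28:NE,51:NF,60:ND,66:NA]

Answer: NA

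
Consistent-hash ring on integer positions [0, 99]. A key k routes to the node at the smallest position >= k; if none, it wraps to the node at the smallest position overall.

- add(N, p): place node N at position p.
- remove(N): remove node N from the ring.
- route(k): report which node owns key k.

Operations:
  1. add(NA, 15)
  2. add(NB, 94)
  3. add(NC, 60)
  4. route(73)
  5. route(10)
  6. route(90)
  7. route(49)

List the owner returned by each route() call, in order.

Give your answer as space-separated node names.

Op 1: add NA@15 -> ring=[15:NA]
Op 2: add NB@94 -> ring=[15:NA,94:NB]
Op 3: add NC@60 -> ring=[15:NA,60:NC,94:NB]
Op 4: route key 73: smallest pos >= 73 is 94 -> NB
Op 5: route key 10: smallest pos >= 10 is 15 -> NA
Op 6: route key 90: smallest pos >= 90 is 94 -> NB
Op 7: route key 49: smallest pos >= 49 is 60 -> NC

Answer: NB NA NB NC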